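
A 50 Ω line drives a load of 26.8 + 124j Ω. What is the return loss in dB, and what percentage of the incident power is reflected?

RL ≈ 1.26 dB; 74.8% of incident power reflected

Γ = (-23.2 + j124)/(76.8 + j124), |Γ| = 0.865
RL = −20·log₁₀(0.865) = 1.26 dB
P_refl/P_inc = |Γ|² = 0.748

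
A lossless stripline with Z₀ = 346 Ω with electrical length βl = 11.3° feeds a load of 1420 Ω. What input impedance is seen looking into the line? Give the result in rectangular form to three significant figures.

Z_in ≈ 883 − j655 Ω

tan(βl) = tan(11.3°) = 0.2
Z_in = Z_0·(Z_L + jZ_0·tanβl)/(Z_0 + jZ_L·tanβl)
     = 346·(1420 + j69.1)/(346 + j284)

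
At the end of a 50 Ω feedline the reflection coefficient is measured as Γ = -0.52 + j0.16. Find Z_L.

Z_L ≈ 15.1 + j6.85 Ω

Z_L = Z_0·(1 + Γ)/(1 − Γ) = 50·(0.48 + j0.16)/(1.52 − j0.16)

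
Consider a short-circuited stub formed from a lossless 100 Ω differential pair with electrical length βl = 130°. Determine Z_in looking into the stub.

tan(βl) = -1.19
For a short-circuited stub, Z_in = jZ_0·tan(βl)

Z_in ≈ −j119 Ω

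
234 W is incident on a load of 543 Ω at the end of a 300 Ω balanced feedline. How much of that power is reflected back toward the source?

P_reflected ≈ 19.4 W

Γ = (543 − 300)/(543 + 300) = 0.288
|Γ|² = 0.0831
P_refl = |Γ|²·P_inc = 19.4 W, P_del = (1 − |Γ|²)·P_inc = 215 W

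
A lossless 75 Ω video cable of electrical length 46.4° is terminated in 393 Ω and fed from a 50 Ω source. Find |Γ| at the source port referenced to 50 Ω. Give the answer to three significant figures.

tan(βl) = 1.05
Z_in = Z_0·(Z_L + jZ_0·tanβl)/(Z_0 + jZ_L·tanβl) = 26.4 − j66.6 Ω
Γ_s = (Z_in − Z_s)/(Z_in + Z_s) = (-23.6 − j66.6)/(76.4 − j66.6), |Γ_s| = 0.697

|Γ| ≈ 0.697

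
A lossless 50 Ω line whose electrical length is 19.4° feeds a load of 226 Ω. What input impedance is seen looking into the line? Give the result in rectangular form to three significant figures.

tan(βl) = tan(19.4°) = 0.352
Z_in = Z_0·(Z_L + jZ_0·tanβl)/(Z_0 + jZ_L·tanβl)
     = 50·(226 + j17.6)/(50 + j79.6)

Z_in ≈ 71.9 − j96.8 Ω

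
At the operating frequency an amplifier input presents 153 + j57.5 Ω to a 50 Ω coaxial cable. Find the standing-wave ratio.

Γ = (Z_L − Z_0)/(Z_L + Z_0) = (103 + j57.5)/(203 + j57.5)
|Γ| = 118/211 = 0.559
VSWR = (1 + |Γ|)/(1 − |Γ|) = 1.56/0.441

VSWR ≈ 3.54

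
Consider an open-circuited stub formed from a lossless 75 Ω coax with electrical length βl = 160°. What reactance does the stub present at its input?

tan(βl) = -0.364
For an open-circuited stub, Z_in = −jZ_0·cot(βl) = −jZ_0/tan(βl)

X_in ≈ 206 Ω (inductive)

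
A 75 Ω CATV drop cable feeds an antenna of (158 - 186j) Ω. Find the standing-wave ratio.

VSWR ≈ 5.31

Γ = (Z_L − Z_0)/(Z_L + Z_0) = (83 − j186)/(233 − j186)
|Γ| = 204/298 = 0.683
VSWR = (1 + |Γ|)/(1 − |Γ|) = 1.68/0.317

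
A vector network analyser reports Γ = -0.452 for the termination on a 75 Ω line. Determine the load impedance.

Z_L ≈ 28.3 Ω

Z_L = Z_0·(1 + Γ)/(1 − Γ) = 75·(0.548)/(1.45)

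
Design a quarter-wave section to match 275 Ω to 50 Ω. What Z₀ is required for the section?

Z_qwt ≈ 117 Ω

Z_qwt = √(Z_0·R_L) = √(50 × 275) = √13750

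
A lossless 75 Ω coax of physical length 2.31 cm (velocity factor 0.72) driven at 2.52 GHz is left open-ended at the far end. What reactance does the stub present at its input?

λ = v/f = 0.72·c / 2.52 GHz = 0.0857 m
βl = 2π·l/λ = 2π × 0.269 = 97°
tan(βl) = -8.12
For an open-ended stub, Z_in = −jZ_0·cot(βl) = −jZ_0/tan(βl)

X_in ≈ 9.24 Ω (inductive)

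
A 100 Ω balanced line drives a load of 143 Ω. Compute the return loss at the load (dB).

Γ = (143 − 100)/(143 + 100) = 0.177
RL = −20·log₁₀|Γ| = −20·log₁₀(0.177)

RL ≈ 15 dB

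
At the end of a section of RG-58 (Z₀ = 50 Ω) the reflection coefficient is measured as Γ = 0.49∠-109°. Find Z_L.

Z_L = Z_0·(1 + Γ)/(1 − Γ) = 50·(0.84 − j0.463)/(1.16 + j0.463)

Z_L ≈ 24.4 − j29.7 Ω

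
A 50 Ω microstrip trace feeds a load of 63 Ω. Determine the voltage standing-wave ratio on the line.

For a purely resistive load, VSWR = R_L/Z_0 or Z_0/R_L (whichever > 1) = 63/50

VSWR ≈ 1.26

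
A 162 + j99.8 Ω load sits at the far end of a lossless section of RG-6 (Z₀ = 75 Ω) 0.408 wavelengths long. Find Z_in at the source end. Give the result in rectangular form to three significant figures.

Z_in ≈ 42.2 + j59 Ω

βl = 2π × 0.408 = 147°
tan(βl) = tan(147°) = -0.652
Z_in = Z_0·(Z_L + jZ_0·tanβl)/(Z_0 + jZ_L·tanβl)
     = 75·(162 + j50.9)/(140 − j106)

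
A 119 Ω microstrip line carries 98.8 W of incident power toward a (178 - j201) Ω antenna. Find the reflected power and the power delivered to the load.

P_reflected ≈ 33.7 W; P_delivered ≈ 65.1 W

|Γ| = |(59 − j201)/(297 − j201)| = 0.584
|Γ|² = 0.341
P_refl = |Γ|²·P_inc = 33.7 W, P_del = (1 − |Γ|²)·P_inc = 65.1 W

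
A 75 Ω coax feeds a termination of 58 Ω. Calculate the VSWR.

Γ = (58 − 75)/(58 + 75) = -0.128
VSWR = (1 + 0.128)/(1 − 0.128)

VSWR ≈ 1.29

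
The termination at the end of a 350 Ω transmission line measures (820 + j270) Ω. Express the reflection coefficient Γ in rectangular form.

Γ = (Z_L − Z_0)/(Z_L + Z_0) = (470 + j270)/(1170 + j270)

Γ ≈ 0.432 + j0.131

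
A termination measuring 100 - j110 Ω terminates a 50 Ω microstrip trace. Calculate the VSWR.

VSWR ≈ 4.71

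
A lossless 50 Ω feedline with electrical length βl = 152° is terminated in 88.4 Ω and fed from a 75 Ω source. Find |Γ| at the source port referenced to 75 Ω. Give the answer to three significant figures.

|Γ| ≈ 0.242

tan(βl) = -0.532
Z_in = Z_0·(Z_L + jZ_0·tanβl)/(Z_0 + jZ_L·tanβl) = 60.2 + j30 Ω
Γ_s = (Z_in − Z_s)/(Z_in + Z_s) = (-14.8 + j30)/(135 + j30), |Γ_s| = 0.242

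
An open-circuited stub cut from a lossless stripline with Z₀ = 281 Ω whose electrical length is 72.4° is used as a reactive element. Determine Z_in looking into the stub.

tan(βl) = 3.15
For an open-circuited stub, Z_in = −jZ_0·cot(βl) = −jZ_0/tan(βl)

Z_in ≈ −j89.1 Ω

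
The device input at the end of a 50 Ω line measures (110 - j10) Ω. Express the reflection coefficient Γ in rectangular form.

Γ ≈ 0.377 − j0.0389

Γ = (Z_L − Z_0)/(Z_L + Z_0) = (60 − j10)/(160 − j10)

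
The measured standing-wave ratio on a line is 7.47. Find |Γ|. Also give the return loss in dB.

|Γ| = (S − 1)/(S + 1) = (7.47 − 1)/(7.47 + 1) = 6.47/8.47
RL = −20·log₁₀|Γ| = −20·log₁₀(0.764)

|Γ| ≈ 0.764; return loss ≈ 2.34 dB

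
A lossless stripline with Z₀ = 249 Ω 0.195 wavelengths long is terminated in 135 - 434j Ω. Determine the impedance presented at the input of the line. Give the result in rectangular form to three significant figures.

βl = 2π × 0.195 = 70.2°
tan(βl) = tan(70.2°) = 2.78
Z_in = Z_0·(Z_L + jZ_0·tanβl)/(Z_0 + jZ_L·tanβl)
     = 249·(135 + j258)/(1450 + j375)

Z_in ≈ 32.3 + j35.8 Ω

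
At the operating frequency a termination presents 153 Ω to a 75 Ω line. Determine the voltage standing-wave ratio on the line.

VSWR ≈ 2.04

For a purely resistive load, VSWR = R_L/Z_0 or Z_0/R_L (whichever > 1) = 153/75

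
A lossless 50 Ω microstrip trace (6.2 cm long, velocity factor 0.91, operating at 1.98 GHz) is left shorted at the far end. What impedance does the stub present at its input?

Z_in ≈ −j16.4 Ω

λ = v/f = 0.91·c / 1.98 GHz = 0.138 m
βl = 2π·l/λ = 2π × 0.45 = 162°
tan(βl) = -0.327
For a shorted stub, Z_in = jZ_0·tan(βl)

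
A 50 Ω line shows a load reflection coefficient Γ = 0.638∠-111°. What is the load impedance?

Z_L = Z_0·(1 + Γ)/(1 − Γ) = 50·(0.771 − j0.596)/(1.23 + j0.596)

Z_L ≈ 15.9 − j31.9 Ω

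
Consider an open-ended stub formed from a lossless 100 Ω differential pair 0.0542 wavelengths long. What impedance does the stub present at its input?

Z_in ≈ −j282 Ω

βl = 2π × 0.0542 = 19.5°
tan(βl) = 0.354
For an open-ended stub, Z_in = −jZ_0·cot(βl) = −jZ_0/tan(βl)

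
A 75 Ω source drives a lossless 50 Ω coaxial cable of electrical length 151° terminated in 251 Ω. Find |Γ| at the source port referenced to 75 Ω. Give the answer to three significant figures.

tan(βl) = -0.554
Z_in = Z_0·(Z_L + jZ_0·tanβl)/(Z_0 + jZ_L·tanβl) = 37.5 + j76.7 Ω
Γ_s = (Z_in − Z_s)/(Z_in + Z_s) = (-37.5 + j76.7)/(113 + j76.7), |Γ_s| = 0.627

|Γ| ≈ 0.627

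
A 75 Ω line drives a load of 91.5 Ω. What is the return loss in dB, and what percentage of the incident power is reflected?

RL ≈ 20.1 dB; 0.982% of incident power reflected

Γ = (91.5 − 75)/(91.5 + 75) = 0.0991
RL = −20·log₁₀(0.0991) = 20.1 dB
P_refl/P_inc = |Γ|² = 0.00982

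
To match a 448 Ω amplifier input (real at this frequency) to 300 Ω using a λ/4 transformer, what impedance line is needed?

Z_qwt ≈ 367 Ω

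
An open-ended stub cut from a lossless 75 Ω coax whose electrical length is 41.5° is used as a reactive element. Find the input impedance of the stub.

tan(βl) = 0.885
For an open-ended stub, Z_in = −jZ_0·cot(βl) = −jZ_0/tan(βl)

Z_in ≈ −j84.8 Ω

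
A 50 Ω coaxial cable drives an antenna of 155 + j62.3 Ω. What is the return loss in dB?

RL ≈ 4.89 dB

Γ = (105 + j62.3)/(205 + j62.3), |Γ| = 0.57
RL = −20·log₁₀|Γ| = −20·log₁₀(0.57)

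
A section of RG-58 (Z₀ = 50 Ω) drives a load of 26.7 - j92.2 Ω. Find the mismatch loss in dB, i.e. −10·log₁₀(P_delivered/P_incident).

Γ = (-23.3 − j92.2)/(76.7 − j92.2), |Γ| = 0.793
|Γ|² = 0.629, so P_del/P_inc = 1 − |Γ|² = 0.371
ML = −10·log₁₀(1 − |Γ|²)

mismatch loss ≈ 4.3 dB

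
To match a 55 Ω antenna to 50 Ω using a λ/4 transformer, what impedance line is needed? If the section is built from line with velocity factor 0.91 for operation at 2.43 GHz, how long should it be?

Z_qwt ≈ 52.4 Ω; length ≈ 2.81 cm

Z_qwt = √(Z_0·R_L) = √(50 × 55) = √2750
λ = 0.91·c/f = 0.112 m, so l = λ/4 = 0.0281 m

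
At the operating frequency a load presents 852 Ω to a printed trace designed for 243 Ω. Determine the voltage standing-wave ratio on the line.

VSWR ≈ 3.51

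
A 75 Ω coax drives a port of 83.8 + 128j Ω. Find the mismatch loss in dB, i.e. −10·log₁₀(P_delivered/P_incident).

mismatch loss ≈ 2.19 dB

Γ = (8.8 + j128)/(158.8 + j128), |Γ| = 0.629
|Γ|² = 0.396, so P_del/P_inc = 1 − |Γ|² = 0.604
ML = −10·log₁₀(1 − |Γ|²)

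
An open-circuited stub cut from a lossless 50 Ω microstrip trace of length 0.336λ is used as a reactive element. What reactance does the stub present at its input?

βl = 2π × 0.336 = 121°
tan(βl) = -1.67
For an open-circuited stub, Z_in = −jZ_0·cot(βl) = −jZ_0/tan(βl)

X_in ≈ 30 Ω (inductive)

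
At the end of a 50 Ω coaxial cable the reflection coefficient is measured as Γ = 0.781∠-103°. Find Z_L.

Z_L ≈ 9.94 − j38.8 Ω

Z_L = Z_0·(1 + Γ)/(1 − Γ) = 50·(0.824 − j0.761)/(1.18 + j0.761)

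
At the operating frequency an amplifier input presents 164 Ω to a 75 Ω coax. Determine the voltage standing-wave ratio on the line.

Γ = (164 − 75)/(164 + 75) = 0.372
VSWR = (1 + 0.372)/(1 − 0.372)

VSWR ≈ 2.19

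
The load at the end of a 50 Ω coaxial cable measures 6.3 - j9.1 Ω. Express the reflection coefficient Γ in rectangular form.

Γ ≈ -0.731 − j0.28

Γ = (Z_L − Z_0)/(Z_L + Z_0) = (-43.7 − j9.1)/(56.3 − j9.1)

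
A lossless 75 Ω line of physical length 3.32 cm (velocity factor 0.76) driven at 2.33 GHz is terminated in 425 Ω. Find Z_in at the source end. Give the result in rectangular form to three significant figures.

λ = v/f = 0.76·c / 2.33 GHz = 0.0979 m
βl = 2π·l/λ = 2π × 0.339 = 122°
tan(βl) = tan(122°) = -1.59
Z_in = Z_0·(Z_L + jZ_0·tanβl)/(Z_0 + jZ_L·tanβl)
     = 75·(425 − j119)/(75 − j676)

Z_in ≈ 18.2 + j45.1 Ω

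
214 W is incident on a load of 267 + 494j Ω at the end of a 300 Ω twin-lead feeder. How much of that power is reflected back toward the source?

P_reflected ≈ 92.8 W

|Γ| = |(-33 + j494)/(567 + j494)| = 0.658
|Γ|² = 0.433
P_refl = |Γ|²·P_inc = 92.8 W, P_del = (1 − |Γ|²)·P_inc = 121 W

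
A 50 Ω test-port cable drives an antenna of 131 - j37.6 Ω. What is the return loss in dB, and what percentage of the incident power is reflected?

Γ = (81 − j37.6)/(181 − j37.6), |Γ| = 0.483
RL = −20·log₁₀(0.483) = 6.32 dB
P_refl/P_inc = |Γ|² = 0.233

RL ≈ 6.32 dB; 23.3% of incident power reflected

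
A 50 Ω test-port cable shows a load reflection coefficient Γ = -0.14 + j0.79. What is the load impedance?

Z_L = Z_0·(1 + Γ)/(1 − Γ) = 50·(0.86 + j0.79)/(1.14 − j0.79)

Z_L ≈ 9.26 + j41.1 Ω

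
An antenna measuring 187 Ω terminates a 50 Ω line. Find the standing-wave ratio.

VSWR ≈ 3.74

For a purely resistive load, VSWR = R_L/Z_0 or Z_0/R_L (whichever > 1) = 187/50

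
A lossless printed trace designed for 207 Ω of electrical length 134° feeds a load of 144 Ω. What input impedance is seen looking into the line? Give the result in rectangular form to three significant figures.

tan(βl) = tan(134°) = -1.04
Z_in = Z_0·(Z_L + jZ_0·tanβl)/(Z_0 + jZ_L·tanβl)
     = 207·(144 − j214)/(207 − j149)

Z_in ≈ 196 − j72.8 Ω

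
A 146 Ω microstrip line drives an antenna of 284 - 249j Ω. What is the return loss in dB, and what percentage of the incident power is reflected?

RL ≈ 4.84 dB; 32.8% of incident power reflected

Γ = (138 − j249)/(430 − j249), |Γ| = 0.573
RL = −20·log₁₀(0.573) = 4.84 dB
P_refl/P_inc = |Γ|² = 0.328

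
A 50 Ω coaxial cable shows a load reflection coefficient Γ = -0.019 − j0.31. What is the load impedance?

Z_L ≈ 39.8 − j27.3 Ω

Z_L = Z_0·(1 + Γ)/(1 − Γ) = 50·(0.981 − j0.31)/(1.02 + j0.31)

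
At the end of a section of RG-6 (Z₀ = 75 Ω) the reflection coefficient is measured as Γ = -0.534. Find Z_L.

Z_L = Z_0·(1 + Γ)/(1 − Γ) = 75·(0.466)/(1.53)

Z_L ≈ 22.8 Ω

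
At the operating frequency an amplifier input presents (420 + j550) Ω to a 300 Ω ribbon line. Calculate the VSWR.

Γ = (Z_L − Z_0)/(Z_L + Z_0) = (120 + j550)/(720 + j550)
|Γ| = 563/906 = 0.621
VSWR = (1 + |Γ|)/(1 − |Γ|) = 1.62/0.379

VSWR ≈ 4.28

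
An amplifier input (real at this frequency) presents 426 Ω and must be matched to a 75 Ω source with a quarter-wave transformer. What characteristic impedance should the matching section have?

Z_qwt ≈ 179 Ω

Z_qwt = √(Z_0·R_L) = √(75 × 426) = √31950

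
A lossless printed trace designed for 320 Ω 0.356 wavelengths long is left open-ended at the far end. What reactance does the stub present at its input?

βl = 2π × 0.356 = 128°
tan(βl) = -1.27
For an open-ended stub, Z_in = −jZ_0·cot(βl) = −jZ_0/tan(βl)

X_in ≈ 251 Ω (inductive)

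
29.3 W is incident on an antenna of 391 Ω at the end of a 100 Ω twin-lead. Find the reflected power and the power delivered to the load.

Γ = (391 − 100)/(391 + 100) = 0.593
|Γ|² = 0.351
P_refl = |Γ|²·P_inc = 10.3 W, P_del = (1 − |Γ|²)·P_inc = 19 W

P_reflected ≈ 10.3 W; P_delivered ≈ 19 W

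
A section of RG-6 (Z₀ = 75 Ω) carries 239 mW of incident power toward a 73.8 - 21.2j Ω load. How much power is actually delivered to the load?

P_delivered ≈ 234 mW

|Γ| = |(-1.2 − j21.2)/(148.8 − j21.2)| = 0.141
|Γ|² = 0.02
P_refl = |Γ|²·P_inc = 4.77 mW, P_del = (1 − |Γ|²)·P_inc = 234 mW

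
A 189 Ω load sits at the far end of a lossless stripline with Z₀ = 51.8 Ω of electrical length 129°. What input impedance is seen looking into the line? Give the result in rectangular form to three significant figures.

tan(βl) = tan(129°) = -1.23
Z_in = Z_0·(Z_L + jZ_0·tanβl)/(Z_0 + jZ_L·tanβl)
     = 51.8·(189 − j64)/(51.8 − j233)

Z_in ≈ 22.4 + j37 Ω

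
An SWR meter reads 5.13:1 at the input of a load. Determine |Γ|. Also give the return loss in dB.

|Γ| ≈ 0.674; return loss ≈ 3.43 dB

|Γ| = (S − 1)/(S + 1) = (5.13 − 1)/(5.13 + 1) = 4.13/6.13
RL = −20·log₁₀|Γ| = −20·log₁₀(0.674)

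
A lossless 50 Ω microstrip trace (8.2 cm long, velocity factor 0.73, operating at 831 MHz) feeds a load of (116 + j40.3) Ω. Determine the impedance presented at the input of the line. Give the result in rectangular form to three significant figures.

λ = v/f = 0.73·c / 831 MHz = 0.264 m
βl = 2π·l/λ = 2π × 0.311 = 112°
tan(βl) = tan(112°) = -2.47
Z_in = Z_0·(Z_L + jZ_0·tanβl)/(Z_0 + jZ_L·tanβl)
     = 50·(116 − j83.4)/(150 − j287)

Z_in ≈ 19.7 + j9.93 Ω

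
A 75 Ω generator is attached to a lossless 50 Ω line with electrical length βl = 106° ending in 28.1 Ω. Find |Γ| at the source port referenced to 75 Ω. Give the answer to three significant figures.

|Γ| ≈ 0.161

tan(βl) = -3.49
Z_in = Z_0·(Z_L + jZ_0·tanβl)/(Z_0 + jZ_L·tanβl) = 76.4 − j24.6 Ω
Γ_s = (Z_in − Z_s)/(Z_in + Z_s) = (1.4 − j24.6)/(151 − j24.6), |Γ_s| = 0.161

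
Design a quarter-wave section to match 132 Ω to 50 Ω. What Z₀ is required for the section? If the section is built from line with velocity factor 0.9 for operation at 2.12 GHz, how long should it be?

Z_qwt = √(Z_0·R_L) = √(50 × 132) = √6600
λ = 0.9·c/f = 0.127 m, so l = λ/4 = 0.0318 m

Z_qwt ≈ 81.2 Ω; length ≈ 3.18 cm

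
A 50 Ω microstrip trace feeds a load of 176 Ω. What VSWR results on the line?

For a purely resistive load, VSWR = R_L/Z_0 or Z_0/R_L (whichever > 1) = 176/50

VSWR ≈ 3.52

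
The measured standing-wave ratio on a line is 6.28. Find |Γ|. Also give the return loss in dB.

|Γ| = (S − 1)/(S + 1) = (6.28 − 1)/(6.28 + 1) = 5.28/7.28
RL = −20·log₁₀|Γ| = −20·log₁₀(0.725)

|Γ| ≈ 0.725; return loss ≈ 2.79 dB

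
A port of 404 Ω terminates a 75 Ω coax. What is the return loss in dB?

RL ≈ 3.26 dB

Γ = (404 − 75)/(404 + 75) = 0.687
RL = −20·log₁₀|Γ| = −20·log₁₀(0.687)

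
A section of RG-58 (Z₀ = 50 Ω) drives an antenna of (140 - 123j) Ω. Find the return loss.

Γ = (90 − j123)/(190 − j123), |Γ| = 0.673
RL = −20·log₁₀|Γ| = −20·log₁₀(0.673)

RL ≈ 3.43 dB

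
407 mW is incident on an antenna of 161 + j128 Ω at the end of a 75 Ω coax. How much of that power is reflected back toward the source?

|Γ| = |(86 + j128)/(236 + j128)| = 0.574
|Γ|² = 0.33
P_refl = |Γ|²·P_inc = 134 mW, P_del = (1 − |Γ|²)·P_inc = 273 mW

P_reflected ≈ 134 mW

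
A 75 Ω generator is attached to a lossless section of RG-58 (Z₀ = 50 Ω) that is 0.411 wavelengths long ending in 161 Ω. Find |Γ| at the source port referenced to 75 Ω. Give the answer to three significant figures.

βl = 2π × 0.411 = 148°
tan(βl) = -0.626
Z_in = Z_0·(Z_L + jZ_0·tanβl)/(Z_0 + jZ_L·tanβl) = 44.3 + j57.9 Ω
Γ_s = (Z_in − Z_s)/(Z_in + Z_s) = (-30.7 + j57.9)/(119 + j57.9), |Γ_s| = 0.495

|Γ| ≈ 0.495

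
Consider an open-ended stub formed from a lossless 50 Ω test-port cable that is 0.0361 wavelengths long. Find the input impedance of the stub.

βl = 2π × 0.0361 = 13°
tan(βl) = 0.231
For an open-ended stub, Z_in = −jZ_0·cot(βl) = −jZ_0/tan(βl)

Z_in ≈ −j217 Ω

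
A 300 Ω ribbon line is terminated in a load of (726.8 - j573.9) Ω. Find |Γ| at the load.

|Γ| ≈ 0.608

Γ = (Z_L − Z_0)/(Z_L + Z_0) = (426.8 − j573.9)/(1027 − j573.9)
|Γ| = 715/1180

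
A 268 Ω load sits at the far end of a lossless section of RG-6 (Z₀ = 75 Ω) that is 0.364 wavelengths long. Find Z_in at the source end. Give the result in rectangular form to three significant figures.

βl = 2π × 0.364 = 131°
tan(βl) = tan(131°) = -1.15
Z_in = Z_0·(Z_L + jZ_0·tanβl)/(Z_0 + jZ_L·tanβl)
     = 75·(268 − j86.2)/(75 − j308)

Z_in ≈ 34.8 + j56.8 Ω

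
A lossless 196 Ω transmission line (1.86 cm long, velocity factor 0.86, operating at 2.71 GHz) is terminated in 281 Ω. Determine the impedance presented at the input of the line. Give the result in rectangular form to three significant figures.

Z_in ≈ 145 − j33.9 Ω

λ = v/f = 0.86·c / 2.71 GHz = 0.0952 m
βl = 2π·l/λ = 2π × 0.195 = 70.3°
tan(βl) = tan(70.3°) = 2.8
Z_in = Z_0·(Z_L + jZ_0·tanβl)/(Z_0 + jZ_L·tanβl)
     = 196·(281 + j548)/(196 + j786)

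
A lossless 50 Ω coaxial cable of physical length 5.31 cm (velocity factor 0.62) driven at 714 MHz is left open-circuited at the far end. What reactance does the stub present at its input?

X_in ≈ -14.9 Ω (capacitive)

λ = v/f = 0.62·c / 714 MHz = 0.261 m
βl = 2π·l/λ = 2π × 0.204 = 73.4°
tan(βl) = 3.35
For an open-circuited stub, Z_in = −jZ_0·cot(βl) = −jZ_0/tan(βl)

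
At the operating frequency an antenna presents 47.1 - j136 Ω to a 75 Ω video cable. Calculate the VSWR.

VSWR ≈ 7.32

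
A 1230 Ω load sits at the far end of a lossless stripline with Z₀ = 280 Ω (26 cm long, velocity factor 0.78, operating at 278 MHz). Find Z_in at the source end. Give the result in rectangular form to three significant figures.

λ = v/f = 0.78·c / 278 MHz = 0.842 m
βl = 2π·l/λ = 2π × 0.309 = 111°
tan(βl) = tan(111°) = -2.58
Z_in = Z_0·(Z_L + jZ_0·tanβl)/(Z_0 + jZ_L·tanβl)
     = 280·(1230 − j722)/(280 − j3170)

Z_in ≈ 72.8 + j102 Ω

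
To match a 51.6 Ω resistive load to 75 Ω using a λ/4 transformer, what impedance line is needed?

Z_qwt ≈ 62.2 Ω

Z_qwt = √(Z_0·R_L) = √(75 × 51.6) = √3870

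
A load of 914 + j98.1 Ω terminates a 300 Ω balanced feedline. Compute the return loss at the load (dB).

RL ≈ 5.84 dB

Γ = (614 + j98.1)/(1214 + j98.1), |Γ| = 0.511
RL = −20·log₁₀|Γ| = −20·log₁₀(0.511)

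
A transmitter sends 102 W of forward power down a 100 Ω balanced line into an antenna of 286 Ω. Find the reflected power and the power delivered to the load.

P_reflected ≈ 23.7 W; P_delivered ≈ 78.3 W

Γ = (286 − 100)/(286 + 100) = 0.482
|Γ|² = 0.232
P_refl = |Γ|²·P_inc = 23.7 W, P_del = (1 − |Γ|²)·P_inc = 78.3 W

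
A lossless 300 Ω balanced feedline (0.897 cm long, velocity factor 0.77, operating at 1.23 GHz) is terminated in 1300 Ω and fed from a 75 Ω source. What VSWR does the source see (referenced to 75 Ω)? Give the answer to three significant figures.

λ = v/f = 0.77·c / 1.23 GHz = 0.188 m
βl = 2π·l/λ = 2π × 0.0478 = 17.2°
tan(βl) = 0.309
Z_in = Z_0·(Z_L + jZ_0·tanβl)/(Z_0 + jZ_L·tanβl) = 509 − j590 Ω
Γ_s = (Z_in − Z_s)/(Z_in + Z_s) = (434 − j590)/(584 − j590), |Γ_s| = 0.882
VSWR = (1 + |Γ_s|)/(1 − |Γ_s|)

VSWR ≈ 16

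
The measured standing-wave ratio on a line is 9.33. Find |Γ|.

|Γ| ≈ 0.806

|Γ| = (S − 1)/(S + 1) = (9.33 − 1)/(9.33 + 1) = 8.33/10.3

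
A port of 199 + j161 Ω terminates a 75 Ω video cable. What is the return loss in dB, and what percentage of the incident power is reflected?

Γ = (124 + j161)/(274 + j161), |Γ| = 0.639
RL = −20·log₁₀(0.639) = 3.88 dB
P_refl/P_inc = |Γ|² = 0.409

RL ≈ 3.88 dB; 40.9% of incident power reflected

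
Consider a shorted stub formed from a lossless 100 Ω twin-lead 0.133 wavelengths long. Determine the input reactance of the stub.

βl = 2π × 0.133 = 47.9°
tan(βl) = 1.11
For a shorted stub, Z_in = jZ_0·tan(βl)

X_in ≈ 111 Ω (inductive)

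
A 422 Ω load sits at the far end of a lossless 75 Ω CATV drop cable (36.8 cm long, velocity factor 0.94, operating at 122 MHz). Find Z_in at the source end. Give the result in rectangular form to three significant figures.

Z_in ≈ 18.6 − j46 Ω

λ = v/f = 0.94·c / 122 MHz = 2.31 m
βl = 2π·l/λ = 2π × 0.159 = 57.3°
tan(βl) = tan(57.3°) = 1.56
Z_in = Z_0·(Z_L + jZ_0·tanβl)/(Z_0 + jZ_L·tanβl)
     = 75·(422 + j117)/(75 + j658)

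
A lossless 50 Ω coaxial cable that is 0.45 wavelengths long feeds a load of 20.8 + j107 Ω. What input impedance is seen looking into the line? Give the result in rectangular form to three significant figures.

βl = 2π × 0.45 = 162°
tan(βl) = tan(162°) = -0.325
Z_in = Z_0·(Z_L + jZ_0·tanβl)/(Z_0 + jZ_L·tanβl)
     = 50·(20.8 + j90.8)/(84.8 − j6.76)

Z_in ≈ 7.95 + j54.2 Ω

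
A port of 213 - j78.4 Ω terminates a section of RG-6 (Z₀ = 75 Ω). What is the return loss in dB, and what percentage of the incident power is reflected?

Γ = (138 − j78.4)/(288 − j78.4), |Γ| = 0.532
RL = −20·log₁₀(0.532) = 5.49 dB
P_refl/P_inc = |Γ|² = 0.283

RL ≈ 5.49 dB; 28.3% of incident power reflected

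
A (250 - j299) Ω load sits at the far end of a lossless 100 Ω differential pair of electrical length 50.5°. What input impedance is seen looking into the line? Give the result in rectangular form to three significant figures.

Z_in ≈ 20.2 − j51.6 Ω

tan(βl) = tan(50.5°) = 1.21
Z_in = Z_0·(Z_L + jZ_0·tanβl)/(Z_0 + jZ_L·tanβl)
     = 100·(250 − j178)/(463 + j303)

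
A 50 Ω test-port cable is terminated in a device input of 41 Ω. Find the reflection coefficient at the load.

Γ = (Z_L − Z_0)/(Z_L + Z_0) = (41 − 50)/(41 + 50) = -9/91

Γ = -0.0989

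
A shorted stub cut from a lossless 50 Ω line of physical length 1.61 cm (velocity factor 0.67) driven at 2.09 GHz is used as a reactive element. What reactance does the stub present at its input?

λ = v/f = 0.67·c / 2.09 GHz = 0.0962 m
βl = 2π·l/λ = 2π × 0.167 = 60.3°
tan(βl) = 1.75
For a shorted stub, Z_in = jZ_0·tan(βl)

X_in ≈ 87.5 Ω (inductive)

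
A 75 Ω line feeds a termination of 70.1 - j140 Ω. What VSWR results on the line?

Γ = (Z_L − Z_0)/(Z_L + Z_0) = (-4.9 − j140)/(145.1 − j140)
|Γ| = 140/202 = 0.695
VSWR = (1 + |Γ|)/(1 − |Γ|) = 1.69/0.305

VSWR ≈ 5.55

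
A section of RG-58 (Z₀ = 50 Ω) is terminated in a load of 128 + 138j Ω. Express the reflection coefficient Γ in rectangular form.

Γ ≈ 0.649 + j0.272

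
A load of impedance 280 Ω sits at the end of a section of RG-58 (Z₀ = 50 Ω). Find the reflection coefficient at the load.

Γ = (Z_L − Z_0)/(Z_L + Z_0) = (280 − 50)/(280 + 50) = 230/330

Γ = 0.697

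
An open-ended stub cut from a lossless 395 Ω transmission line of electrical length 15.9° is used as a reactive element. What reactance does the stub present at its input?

X_in ≈ -1390 Ω (capacitive)

tan(βl) = 0.285
For an open-ended stub, Z_in = −jZ_0·cot(βl) = −jZ_0/tan(βl)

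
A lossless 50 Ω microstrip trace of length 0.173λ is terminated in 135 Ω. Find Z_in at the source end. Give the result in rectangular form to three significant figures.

βl = 2π × 0.173 = 62.3°
tan(βl) = tan(62.3°) = 1.9
Z_in = Z_0·(Z_L + jZ_0·tanβl)/(Z_0 + jZ_L·tanβl)
     = 50·(135 + j95.2)/(50 + j257)

Z_in ≈ 22.8 − j21.8 Ω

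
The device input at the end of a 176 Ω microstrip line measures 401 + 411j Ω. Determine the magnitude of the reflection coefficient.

Γ = (Z_L − Z_0)/(Z_L + Z_0) = (225 + j411)/(577 + j411)
|Γ| = 469/708

|Γ| ≈ 0.661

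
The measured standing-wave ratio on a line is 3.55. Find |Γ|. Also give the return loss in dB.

|Γ| = (S − 1)/(S + 1) = (3.55 − 1)/(3.55 + 1) = 2.55/4.55
RL = −20·log₁₀|Γ| = −20·log₁₀(0.56)

|Γ| ≈ 0.56; return loss ≈ 5.03 dB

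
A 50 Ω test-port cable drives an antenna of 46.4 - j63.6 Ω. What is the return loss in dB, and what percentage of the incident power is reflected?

RL ≈ 5.17 dB; 30.4% of incident power reflected

Γ = (-3.6 − j63.6)/(96.4 − j63.6), |Γ| = 0.552
RL = −20·log₁₀(0.552) = 5.17 dB
P_refl/P_inc = |Γ|² = 0.304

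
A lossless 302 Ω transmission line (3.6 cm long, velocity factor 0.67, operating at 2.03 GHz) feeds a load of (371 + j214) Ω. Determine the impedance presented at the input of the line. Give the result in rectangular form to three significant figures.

λ = v/f = 0.67·c / 2.03 GHz = 0.099 m
βl = 2π·l/λ = 2π × 0.364 = 131°
tan(βl) = tan(131°) = -1.15
Z_in = Z_0·(Z_L + jZ_0·tanβl)/(Z_0 + jZ_L·tanβl)
     = 302·(371 − j135)/(549 − j428)

Z_in ≈ 163 + j52.9 Ω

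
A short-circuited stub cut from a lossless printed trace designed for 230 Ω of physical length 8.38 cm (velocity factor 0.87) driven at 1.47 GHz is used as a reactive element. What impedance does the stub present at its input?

λ = v/f = 0.87·c / 1.47 GHz = 0.178 m
βl = 2π·l/λ = 2π × 0.472 = 170°
tan(βl) = -0.178
For a short-circuited stub, Z_in = jZ_0·tan(βl)

Z_in ≈ −j40.9 Ω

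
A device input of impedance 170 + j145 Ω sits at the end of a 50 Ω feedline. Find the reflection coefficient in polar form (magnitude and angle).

Γ ≈ 0.714 ∠ 17°

Γ = (Z_L − Z_0)/(Z_L + Z_0) = (120 + j145)/(220 + j145)
|Γ| = 188/263 = 0.714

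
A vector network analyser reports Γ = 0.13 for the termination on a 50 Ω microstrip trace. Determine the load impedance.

Z_L = Z_0·(1 + Γ)/(1 − Γ) = 50·(1.13)/(0.87)

Z_L ≈ 64.9 Ω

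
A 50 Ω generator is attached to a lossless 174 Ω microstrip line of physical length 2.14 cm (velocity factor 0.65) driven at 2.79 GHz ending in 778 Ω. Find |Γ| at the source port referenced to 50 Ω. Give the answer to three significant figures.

λ = v/f = 0.65·c / 2.79 GHz = 0.0699 m
βl = 2π·l/λ = 2π × 0.306 = 110°
tan(βl) = -2.71
Z_in = Z_0·(Z_L + jZ_0·tanβl)/(Z_0 + jZ_L·tanβl) = 43.9 + j60.5 Ω
Γ_s = (Z_in − Z_s)/(Z_in + Z_s) = (-6.1 + j60.5)/(93.9 + j60.5), |Γ_s| = 0.544

|Γ| ≈ 0.544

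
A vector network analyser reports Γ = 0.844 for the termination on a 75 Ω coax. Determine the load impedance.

Z_L ≈ 887 Ω

Z_L = Z_0·(1 + Γ)/(1 − Γ) = 75·(1.84)/(0.156)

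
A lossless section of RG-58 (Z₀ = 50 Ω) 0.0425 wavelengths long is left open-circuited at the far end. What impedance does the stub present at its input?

Z_in ≈ −j183 Ω

βl = 2π × 0.0425 = 15.3°
tan(βl) = 0.274
For an open-circuited stub, Z_in = −jZ_0·cot(βl) = −jZ_0/tan(βl)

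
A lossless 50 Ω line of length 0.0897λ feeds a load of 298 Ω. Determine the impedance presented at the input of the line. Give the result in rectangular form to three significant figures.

Z_in ≈ 27.5 − j71.8 Ω

βl = 2π × 0.0897 = 32.3°
tan(βl) = tan(32.3°) = 0.632
Z_in = Z_0·(Z_L + jZ_0·tanβl)/(Z_0 + jZ_L·tanβl)
     = 50·(298 + j31.6)/(50 + j188)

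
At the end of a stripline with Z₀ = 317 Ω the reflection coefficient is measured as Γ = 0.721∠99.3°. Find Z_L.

Z_L = Z_0·(1 + Γ)/(1 − Γ) = 317·(0.883 + j0.712)/(1.12 − j0.712)

Z_L ≈ 86.8 + j257 Ω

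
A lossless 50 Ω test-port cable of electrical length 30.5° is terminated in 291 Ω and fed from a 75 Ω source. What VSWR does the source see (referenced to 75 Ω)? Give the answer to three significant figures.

tan(βl) = 0.589
Z_in = Z_0·(Z_L + jZ_0·tanβl)/(Z_0 + jZ_L·tanβl) = 30.7 − j75.9 Ω
Γ_s = (Z_in − Z_s)/(Z_in + Z_s) = (-44.3 − j75.9)/(106 − j75.9), |Γ_s| = 0.675
VSWR = (1 + |Γ_s|)/(1 − |Γ_s|)

VSWR ≈ 5.16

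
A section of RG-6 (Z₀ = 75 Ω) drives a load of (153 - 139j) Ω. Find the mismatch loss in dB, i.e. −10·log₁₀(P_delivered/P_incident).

Γ = (78 − j139)/(228 − j139), |Γ| = 0.597
|Γ|² = 0.356, so P_del/P_inc = 1 − |Γ|² = 0.644
ML = −10·log₁₀(1 − |Γ|²)

mismatch loss ≈ 1.91 dB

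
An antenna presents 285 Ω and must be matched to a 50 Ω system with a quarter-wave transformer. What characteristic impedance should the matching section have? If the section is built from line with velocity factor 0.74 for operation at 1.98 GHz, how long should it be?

Z_qwt ≈ 119 Ω; length ≈ 2.8 cm

Z_qwt = √(Z_0·R_L) = √(50 × 285) = √14250
λ = 0.74·c/f = 0.112 m, so l = λ/4 = 0.028 m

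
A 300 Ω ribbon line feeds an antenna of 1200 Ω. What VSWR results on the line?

VSWR ≈ 4

Γ = (1200 − 300)/(1200 + 300) = 0.6
VSWR = (1 + 0.6)/(1 − 0.6)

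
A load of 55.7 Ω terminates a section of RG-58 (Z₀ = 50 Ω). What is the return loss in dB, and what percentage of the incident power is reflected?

Γ = (55.7 − 50)/(55.7 + 50) = 0.0539
RL = −20·log₁₀(0.0539) = 25.4 dB
P_refl/P_inc = |Γ|² = 0.00291

RL ≈ 25.4 dB; 0.291% of incident power reflected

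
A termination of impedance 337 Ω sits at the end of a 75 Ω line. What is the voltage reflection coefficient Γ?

Γ = 0.636

Γ = (Z_L − Z_0)/(Z_L + Z_0) = (337 − 75)/(337 + 75) = 262/412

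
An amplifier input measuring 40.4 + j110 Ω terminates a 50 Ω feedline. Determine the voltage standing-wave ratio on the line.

VSWR ≈ 7.91

Γ = (Z_L − Z_0)/(Z_L + Z_0) = (-9.6 + j110)/(90.4 + j110)
|Γ| = 110/142 = 0.776
VSWR = (1 + |Γ|)/(1 − |Γ|) = 1.78/0.224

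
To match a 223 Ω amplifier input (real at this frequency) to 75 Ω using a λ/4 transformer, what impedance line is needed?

Z_qwt ≈ 129 Ω

Z_qwt = √(Z_0·R_L) = √(75 × 223) = √16720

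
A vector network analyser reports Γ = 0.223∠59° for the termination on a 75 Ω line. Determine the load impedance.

Z_L = Z_0·(1 + Γ)/(1 − Γ) = 75·(1.11 + j0.191)/(0.885 − j0.191)

Z_L ≈ 86.9 + j35 Ω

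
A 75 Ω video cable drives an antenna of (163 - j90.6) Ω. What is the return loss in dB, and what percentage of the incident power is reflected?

Γ = (88 − j90.6)/(238 − j90.6), |Γ| = 0.496
RL = −20·log₁₀(0.496) = 6.09 dB
P_refl/P_inc = |Γ|² = 0.246

RL ≈ 6.09 dB; 24.6% of incident power reflected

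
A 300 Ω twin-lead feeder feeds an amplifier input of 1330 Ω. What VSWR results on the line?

VSWR ≈ 4.43

For a purely resistive load, VSWR = R_L/Z_0 or Z_0/R_L (whichever > 1) = 1330/300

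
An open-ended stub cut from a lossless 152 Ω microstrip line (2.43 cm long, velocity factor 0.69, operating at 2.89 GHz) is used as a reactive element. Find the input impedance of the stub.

λ = v/f = 0.69·c / 2.89 GHz = 0.0716 m
βl = 2π·l/λ = 2π × 0.339 = 122°
tan(βl) = -1.59
For an open-ended stub, Z_in = −jZ_0·cot(βl) = −jZ_0/tan(βl)

Z_in ≈ +j95.5 Ω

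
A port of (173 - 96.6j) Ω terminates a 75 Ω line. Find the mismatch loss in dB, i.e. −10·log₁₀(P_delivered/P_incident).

Γ = (98 − j96.6)/(248 − j96.6), |Γ| = 0.517
|Γ|² = 0.267, so P_del/P_inc = 1 − |Γ|² = 0.733
ML = −10·log₁₀(1 − |Γ|²)

mismatch loss ≈ 1.35 dB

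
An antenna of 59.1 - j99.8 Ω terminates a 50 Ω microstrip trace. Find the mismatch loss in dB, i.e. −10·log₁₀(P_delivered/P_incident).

mismatch loss ≈ 2.67 dB

Γ = (9.1 − j99.8)/(109.1 − j99.8), |Γ| = 0.678
|Γ|² = 0.459, so P_del/P_inc = 1 − |Γ|² = 0.541
ML = −10·log₁₀(1 − |Γ|²)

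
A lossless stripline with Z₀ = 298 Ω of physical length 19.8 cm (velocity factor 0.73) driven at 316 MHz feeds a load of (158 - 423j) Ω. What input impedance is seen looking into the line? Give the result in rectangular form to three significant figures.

Z_in ≈ 97.8 + j288 Ω

λ = v/f = 0.73·c / 316 MHz = 0.693 m
βl = 2π·l/λ = 2π × 0.286 = 103°
tan(βl) = tan(103°) = -4.38
Z_in = Z_0·(Z_L + jZ_0·tanβl)/(Z_0 + jZ_L·tanβl)
     = 298·(158 − j1730)/(-1560 − j693)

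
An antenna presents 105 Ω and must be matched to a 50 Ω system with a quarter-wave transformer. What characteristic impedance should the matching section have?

Z_qwt = √(Z_0·R_L) = √(50 × 105) = √5250

Z_qwt ≈ 72.5 Ω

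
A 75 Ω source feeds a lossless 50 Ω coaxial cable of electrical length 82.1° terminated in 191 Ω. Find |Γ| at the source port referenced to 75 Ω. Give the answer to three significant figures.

tan(βl) = 7.21
Z_in = Z_0·(Z_L + jZ_0·tanβl)/(Z_0 + jZ_L·tanβl) = 13.3 − j6.45 Ω
Γ_s = (Z_in − Z_s)/(Z_in + Z_s) = (-61.7 − j6.45)/(88.3 − j6.45), |Γ_s| = 0.7

|Γ| ≈ 0.7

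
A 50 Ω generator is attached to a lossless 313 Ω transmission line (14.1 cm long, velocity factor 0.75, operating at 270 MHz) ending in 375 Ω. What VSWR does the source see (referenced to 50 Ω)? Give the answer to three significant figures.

λ = v/f = 0.75·c / 270 MHz = 0.833 m
βl = 2π·l/λ = 2π × 0.169 = 60.9°
tan(βl) = 1.8
Z_in = Z_0·(Z_L + jZ_0·tanβl)/(Z_0 + jZ_L·tanβl) = 281 − j43.5 Ω
Γ_s = (Z_in − Z_s)/(Z_in + Z_s) = (231 − j43.5)/(331 − j43.5), |Γ_s| = 0.704
VSWR = (1 + |Γ_s|)/(1 − |Γ_s|)

VSWR ≈ 5.77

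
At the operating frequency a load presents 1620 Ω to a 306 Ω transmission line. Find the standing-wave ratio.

VSWR ≈ 5.29

Γ = (1620 − 306)/(1620 + 306) = 0.682
VSWR = (1 + 0.682)/(1 − 0.682)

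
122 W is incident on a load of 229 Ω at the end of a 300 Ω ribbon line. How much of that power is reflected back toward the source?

Γ = (229 − 300)/(229 + 300) = -0.134
|Γ|² = 0.018
P_refl = |Γ|²·P_inc = 2.2 W, P_del = (1 − |Γ|²)·P_inc = 120 W

P_reflected ≈ 2.2 W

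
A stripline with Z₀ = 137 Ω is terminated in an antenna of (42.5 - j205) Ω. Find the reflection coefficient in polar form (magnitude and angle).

Γ = (Z_L − Z_0)/(Z_L + Z_0) = (-94.5 − j205)/(179.5 − j205)
|Γ| = 226/272 = 0.828

Γ ≈ 0.828 ∠ -66°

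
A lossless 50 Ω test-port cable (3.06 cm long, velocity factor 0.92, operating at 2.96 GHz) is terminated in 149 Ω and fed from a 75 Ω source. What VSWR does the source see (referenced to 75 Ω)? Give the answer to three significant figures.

λ = v/f = 0.92·c / 2.96 GHz = 0.0932 m
βl = 2π·l/λ = 2π × 0.328 = 118°
tan(βl) = -1.87
Z_in = Z_0·(Z_L + jZ_0·tanβl)/(Z_0 + jZ_L·tanβl) = 20.9 + j23 Ω
Γ_s = (Z_in − Z_s)/(Z_in + Z_s) = (-54.1 + j23)/(95.9 + j23), |Γ_s| = 0.596
VSWR = (1 + |Γ_s|)/(1 − |Γ_s|)

VSWR ≈ 3.95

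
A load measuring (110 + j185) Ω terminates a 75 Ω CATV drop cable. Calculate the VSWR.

VSWR ≈ 6.13

Γ = (Z_L − Z_0)/(Z_L + Z_0) = (35 + j185)/(185 + j185)
|Γ| = 188/262 = 0.72
VSWR = (1 + |Γ|)/(1 − |Γ|) = 1.72/0.28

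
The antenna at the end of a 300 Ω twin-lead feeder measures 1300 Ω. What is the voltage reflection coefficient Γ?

Γ = 0.625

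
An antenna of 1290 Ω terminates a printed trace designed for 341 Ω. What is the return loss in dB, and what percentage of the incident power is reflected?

RL ≈ 4.7 dB; 33.9% of incident power reflected

Γ = (1290 − 341)/(1290 + 341) = 0.582
RL = −20·log₁₀(0.582) = 4.7 dB
P_refl/P_inc = |Γ|² = 0.339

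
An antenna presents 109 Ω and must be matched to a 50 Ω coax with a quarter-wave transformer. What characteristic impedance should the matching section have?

Z_qwt ≈ 73.8 Ω

Z_qwt = √(Z_0·R_L) = √(50 × 109) = √5450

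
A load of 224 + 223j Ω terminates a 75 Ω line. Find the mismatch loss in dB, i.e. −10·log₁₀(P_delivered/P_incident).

mismatch loss ≈ 3.16 dB

Γ = (149 + j223)/(299 + j223), |Γ| = 0.719
|Γ|² = 0.517, so P_del/P_inc = 1 − |Γ|² = 0.483
ML = −10·log₁₀(1 − |Γ|²)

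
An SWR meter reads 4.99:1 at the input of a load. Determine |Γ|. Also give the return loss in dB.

|Γ| = (S − 1)/(S + 1) = (4.99 − 1)/(4.99 + 1) = 3.99/5.99
RL = −20·log₁₀|Γ| = −20·log₁₀(0.666)

|Γ| ≈ 0.666; return loss ≈ 3.53 dB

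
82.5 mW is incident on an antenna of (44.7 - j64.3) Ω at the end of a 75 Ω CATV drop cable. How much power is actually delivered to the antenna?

P_delivered ≈ 59.9 mW

|Γ| = |(-30.3 − j64.3)/(119.7 − j64.3)| = 0.523
|Γ|² = 0.274
P_refl = |Γ|²·P_inc = 22.6 mW, P_del = (1 − |Γ|²)·P_inc = 59.9 mW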